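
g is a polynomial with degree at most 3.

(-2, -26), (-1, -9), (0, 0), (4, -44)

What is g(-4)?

-84

Write g(n) = an³ + bn² + cn + d; the 4 given values yield a linear system in the 4 coefficients.
Solving, the leading coefficient vanishes, and g(n) = -4n² + 5n.
Then g(-4) = -84.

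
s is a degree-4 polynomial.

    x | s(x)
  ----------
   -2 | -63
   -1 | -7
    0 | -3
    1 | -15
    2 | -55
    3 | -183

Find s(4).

-507

First differences: 56, 4, -12, -40, -128. Second differences: -52, -16, -28, -88. Third differences: 36, -12, -60. Fourth differences: -48, -48.
Level-4 differences are constant, so s has degree 4.
Fitting a degree-4 polynomial gives s(x) = -2x^4 + 2x³ - 6x² - 6x - 3.
Then s(4) = -507.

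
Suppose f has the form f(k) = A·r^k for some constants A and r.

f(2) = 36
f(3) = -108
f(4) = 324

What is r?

-3

Consecutive ratio: -108/36 = -3, and 324/(-108) = -3, so r = -3.
Then A·(-3)^2 = 36 gives A = 4, and f(k) = 4·(-3)^k.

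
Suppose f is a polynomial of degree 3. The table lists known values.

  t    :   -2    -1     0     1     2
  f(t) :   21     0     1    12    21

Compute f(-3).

First differences: -21, 1, 11, 9. Second differences: 22, 10, -2. Third differences: -12, -12.
Level-3 differences are constant, so f has degree 3.
Fitting a degree-3 polynomial gives f(t) = -2t³ + 5t² + 8t + 1.
Then f(-3) = 76.

76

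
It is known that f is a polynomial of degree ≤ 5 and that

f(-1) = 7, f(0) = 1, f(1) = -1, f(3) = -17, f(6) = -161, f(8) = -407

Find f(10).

Write f(n) = an^5 + bn^4 + cn³ + dn² + en + p; the 6 given values yield a linear system in the 6 coefficients.
Solving, the top 2 coefficients vanish, and f(n) = -n³ + 2n² - 3n + 1.
Then f(10) = -829.

-829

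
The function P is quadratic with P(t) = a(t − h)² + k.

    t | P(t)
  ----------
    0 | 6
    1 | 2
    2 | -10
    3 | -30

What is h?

0

First differences -4, -12, -20; second difference -8 = 2a, so a = -4.
Expanding, the t-coefficient is −2ah = 8h; matching it to the data gives h = 0, and then k = 6.
So P(t) = -4(t + 0)² + 6.
Hence h = 0.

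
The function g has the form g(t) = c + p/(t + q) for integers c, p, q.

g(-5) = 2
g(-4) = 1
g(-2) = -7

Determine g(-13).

(g(t) − c)(t + q) = p for each data point; the three points give a linear system in c and q, then p follows.
Solving: c = 5, q = 1, p = 12, so g(t) = 5 + 12/(t + 1).
Then g(-13) = 5 + 12/(-12) = 4.

4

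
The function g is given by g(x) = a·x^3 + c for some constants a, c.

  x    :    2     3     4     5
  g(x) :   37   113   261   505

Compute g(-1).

1

From g(2) = 37 and g(3) = 113: 8a + c = 37 and 27a + c = 113.
Subtracting: 19a = 76, so a = 4; then c = 37 − 4·8 = 5.
So g(x) = 4x³ + 5, and g(-1) = 1.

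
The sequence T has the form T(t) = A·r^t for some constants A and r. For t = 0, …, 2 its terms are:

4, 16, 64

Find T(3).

256

Consecutive ratio: 16/4 = 4, and 64/16 = 4, so r = 4.
Then A·4^0 = 4 gives A = 4, and T(t) = 4·4^t.
T(3) = 4·4^3 = 256.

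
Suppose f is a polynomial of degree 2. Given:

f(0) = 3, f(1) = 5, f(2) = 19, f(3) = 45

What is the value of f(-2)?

35

Write f(t) = at² + bt + c; the 4 given values yield a linear system in the 3 coefficients.
Solving, f(t) = 6t² - 4t + 3.
Then f(-2) = 35.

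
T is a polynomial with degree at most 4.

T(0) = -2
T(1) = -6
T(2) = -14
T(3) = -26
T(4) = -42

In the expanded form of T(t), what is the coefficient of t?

-2

Write T(t) = at^4 + bt³ + ct² + dt + e; the 5 given values yield a linear system in the 5 coefficients.
Solving, the top 2 coefficients vanish, and T(t) = -2t² - 2t - 2.
The coefficient of t is -2.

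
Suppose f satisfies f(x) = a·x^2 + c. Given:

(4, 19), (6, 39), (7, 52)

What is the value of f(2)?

7

From f(4) = 19 and f(6) = 39: 16a + c = 19 and 36a + c = 39.
Subtracting: 20a = 20, so a = 1; then c = 19 − 1·16 = 3.
So f(x) = 1x² + 3, and f(2) = 7.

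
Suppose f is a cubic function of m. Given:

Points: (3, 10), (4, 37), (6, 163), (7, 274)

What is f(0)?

Write f(m) = am³ + bm² + cm + d; the 4 given values yield a linear system in the 4 coefficients.
Solving, f(m) = m³ - m² - 3m + 1.
The constant term is f(0) = 1.

1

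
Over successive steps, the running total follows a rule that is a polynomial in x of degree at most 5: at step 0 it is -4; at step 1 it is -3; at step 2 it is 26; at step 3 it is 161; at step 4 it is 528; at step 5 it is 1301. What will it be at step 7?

Write the value at x as u(x).
Write u(x) = ax^5 + bx^4 + cx³ + dx² + ex + p; the 6 given values yield a linear system in the 6 coefficients.
Solving, the leading coefficient vanishes, and u(x) = 2x^4 + x³ - 3x² + x - 4.
Then u(7) = 5001.

5001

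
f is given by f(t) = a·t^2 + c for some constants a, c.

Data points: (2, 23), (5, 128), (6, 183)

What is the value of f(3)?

48

From f(2) = 23 and f(5) = 128: 4a + c = 23 and 25a + c = 128.
Subtracting: 21a = 105, so a = 5; then c = 23 − 5·4 = 3.
So f(t) = 5t² + 3, and f(3) = 48.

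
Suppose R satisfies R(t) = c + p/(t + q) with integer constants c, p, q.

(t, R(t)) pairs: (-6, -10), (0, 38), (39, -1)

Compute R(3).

8

(R(t) − c)(t + q) = p for each data point; the three points give a linear system in c and q, then p follows.
Solving: c = -2, q = 1, p = 40, so R(t) = -2 + 40/(t + 1).
Then R(3) = -2 + 40/4 = 8.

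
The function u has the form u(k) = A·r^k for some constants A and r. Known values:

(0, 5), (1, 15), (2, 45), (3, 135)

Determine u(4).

405

Consecutive ratio: 15/5 = 3, and 45/15 = 3, so r = 3.
Then A·3^0 = 5 gives A = 5, and u(k) = 5·3^k.
u(4) = 5·3^4 = 405.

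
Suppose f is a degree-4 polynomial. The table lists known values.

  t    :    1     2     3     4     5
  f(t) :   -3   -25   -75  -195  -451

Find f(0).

9

Write f(t) = at^4 + bt³ + ct² + dt + e; the 5 given values yield a linear system in the 5 coefficients.
Solving, f(t) = -t^4 + 3t³ - 7t² - 7t + 9.
Then f(0) = 9.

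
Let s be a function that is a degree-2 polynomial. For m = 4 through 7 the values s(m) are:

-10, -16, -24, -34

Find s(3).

-6

First differences: -6, -8, -10. Second differences: -2, -2.
Level-2 differences are constant, so s has degree 2.
Fitting a degree-2 polynomial gives s(m) = -m² + 3m - 6.
Then s(3) = -6.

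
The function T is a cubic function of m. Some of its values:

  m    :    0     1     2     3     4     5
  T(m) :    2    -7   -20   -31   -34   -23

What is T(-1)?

First differences: -9, -13, -11, -3, 11. Second differences: -4, 2, 8, 14. Third differences: 6, 6, 6.
Level-3 differences are constant, so T has degree 3.
Fitting a degree-3 polynomial gives T(m) = m³ - 5m² - 5m + 2.
Then T(-1) = 1.

1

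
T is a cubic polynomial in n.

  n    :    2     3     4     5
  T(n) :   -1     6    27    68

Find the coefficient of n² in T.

-2

Write T(n) = an³ + bn² + cn + d; the 4 given values yield a linear system in the 4 coefficients.
Solving, T(n) = n³ - 2n² - 2n + 3.
The coefficient of n² is -2.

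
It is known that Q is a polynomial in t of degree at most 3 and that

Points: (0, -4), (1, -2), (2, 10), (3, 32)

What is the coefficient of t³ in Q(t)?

0

Write Q(t) = at³ + bt² + ct + d; the 4 given values yield a linear system in the 4 coefficients.
Solving, the leading coefficient vanishes, and Q(t) = 5t² - 3t - 4.
The coefficient of t³ is 0.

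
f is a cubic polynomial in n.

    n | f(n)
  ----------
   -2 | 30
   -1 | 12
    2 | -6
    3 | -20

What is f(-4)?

Write f(n) = an³ + bn² + cn + d; the 4 given values yield a linear system in the 4 coefficients.
Solving, f(n) = -n³ + 2n² - 5n + 4.
Then f(-4) = 120.

120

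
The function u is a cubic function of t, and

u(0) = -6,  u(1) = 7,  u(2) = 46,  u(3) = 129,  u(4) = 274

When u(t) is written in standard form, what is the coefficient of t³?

3

First differences: 13, 39, 83, 145. Second differences: 26, 44, 62. Third differences: 18, 18.
Level-3 differences are constant, so u has degree 3.
Fitting a degree-3 polynomial gives u(t) = 3t³ + 4t² + 6t - 6.
The coefficient of t³ is 3.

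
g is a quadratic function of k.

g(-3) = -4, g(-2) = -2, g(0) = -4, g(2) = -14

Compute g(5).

Write g(k) = ak² + bk + c; the 4 given values yield a linear system in the 3 coefficients.
Solving, g(k) = -k² - 3k - 4.
Then g(5) = -44.

-44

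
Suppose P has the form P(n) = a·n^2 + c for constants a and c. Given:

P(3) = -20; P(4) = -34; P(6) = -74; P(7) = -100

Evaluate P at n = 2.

From P(3) = -20 and P(4) = -34: 9a + c = -20 and 16a + c = -34.
Subtracting: 7a = -14, so a = -2; then c = -20 − (-2)·9 = -2.
So P(n) = -2n² − 2, and P(2) = -10.

-10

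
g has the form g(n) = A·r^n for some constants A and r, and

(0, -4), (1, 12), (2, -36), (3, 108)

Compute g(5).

972

Consecutive ratio: 12/(-4) = -3, and -36/12 = -3, so r = -3.
Then A·(-3)^0 = -4 gives A = -4, and g(n) = -4·(-3)^n.
g(5) = -4·(-3)^5 = 972.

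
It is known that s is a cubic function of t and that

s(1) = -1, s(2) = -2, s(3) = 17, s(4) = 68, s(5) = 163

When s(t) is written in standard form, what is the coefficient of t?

-9

First differences: -1, 19, 51, 95. Second differences: 20, 32, 44. Third differences: 12, 12.
Level-3 differences are constant, so s has degree 3.
Fitting a degree-3 polynomial gives s(t) = 2t³ - 2t² - 9t + 8.
The coefficient of t is -9.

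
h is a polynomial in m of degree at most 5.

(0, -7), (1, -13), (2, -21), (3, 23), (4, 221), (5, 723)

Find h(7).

Write h(m) = am^5 + bm^4 + cm³ + dm² + em + p; the 6 given values yield a linear system in the 6 coefficients.
Solving, the leading coefficient vanishes, and h(m) = 2m^4 - 3m³ - 6m² + m - 7.
Then h(7) = 3479.

3479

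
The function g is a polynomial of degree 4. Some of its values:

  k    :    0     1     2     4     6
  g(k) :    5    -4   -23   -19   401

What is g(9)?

Write g(k) = ak^4 + bk³ + ck² + dk + e; the 5 given values yield a linear system in the 5 coefficients.
Solving, g(k) = k^4 - 4k³ - 6k + 5.
Then g(9) = 3596.

3596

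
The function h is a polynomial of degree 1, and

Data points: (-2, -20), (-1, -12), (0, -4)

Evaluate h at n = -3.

-28

First differences: 8, 8.
Level-1 differences are constant, so h has degree 1.
Fitting a degree-1 polynomial gives h(n) = 8n - 4.
Then h(-3) = -28.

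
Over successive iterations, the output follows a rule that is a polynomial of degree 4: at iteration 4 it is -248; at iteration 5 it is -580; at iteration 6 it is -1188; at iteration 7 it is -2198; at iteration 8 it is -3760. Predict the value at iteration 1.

-8

Write the value at x as h(x).
Write h(x) = ax^4 + bx³ + cx² + dx + e; the 5 given values yield a linear system in the 5 coefficients.
Solving, h(x) = -x^4 + x³ - 2x² - 6x.
Then h(1) = -8.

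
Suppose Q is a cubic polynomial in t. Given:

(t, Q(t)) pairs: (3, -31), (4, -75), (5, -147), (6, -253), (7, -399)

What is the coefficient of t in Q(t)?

First differences: -44, -72, -106, -146. Second differences: -28, -34, -40. Third differences: -6, -6.
Level-3 differences are constant, so Q has degree 3.
Fitting a degree-3 polynomial gives Q(t) = -t³ - 2t² + 7t - 7.
The coefficient of t is 7.

7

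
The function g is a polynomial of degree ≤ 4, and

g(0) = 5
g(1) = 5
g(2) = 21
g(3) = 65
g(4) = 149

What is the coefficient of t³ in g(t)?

2

Write g(t) = at^4 + bt³ + ct² + dt + e; the 5 given values yield a linear system in the 5 coefficients.
Solving, the leading coefficient vanishes, and g(t) = 2t³ + 2t² - 4t + 5.
The coefficient of t³ is 2.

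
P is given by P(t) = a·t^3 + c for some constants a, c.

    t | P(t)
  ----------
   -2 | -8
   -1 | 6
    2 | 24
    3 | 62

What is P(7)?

From P(-2) = -8 and P(-1) = 6: -8a + c = -8 and -1a + c = 6.
Subtracting: 7a = 14, so a = 2; then c = -8 − 2·(-8) = 8.
So P(t) = 2t³ + 8, and P(7) = 694.

694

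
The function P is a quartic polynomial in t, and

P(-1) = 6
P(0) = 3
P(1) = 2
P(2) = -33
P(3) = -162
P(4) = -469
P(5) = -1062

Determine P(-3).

42

Write P(t) = at^4 + bt³ + ct² + dt + e; the 7 given values yield a linear system in the 5 coefficients.
Solving, P(t) = -t^4 - 4t³ + 2t² + 2t + 3.
Then P(-3) = 42.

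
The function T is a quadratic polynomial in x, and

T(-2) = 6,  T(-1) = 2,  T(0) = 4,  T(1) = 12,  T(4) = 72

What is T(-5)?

54

Write T(x) = ax² + bx + c; the 5 given values yield a linear system in the 3 coefficients.
Solving, T(x) = 3x² + 5x + 4.
Then T(-5) = 54.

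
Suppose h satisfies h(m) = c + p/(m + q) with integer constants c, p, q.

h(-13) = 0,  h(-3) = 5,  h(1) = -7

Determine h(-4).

(h(m) − c)(m + q) = p for each data point; the three points give a linear system in c and q, then p follows.
Solving: c = -1, q = 1, p = -12, so h(m) = -1 − 12/(m + 1).
Then h(-4) = -1 − 12/(-3) = 3.

3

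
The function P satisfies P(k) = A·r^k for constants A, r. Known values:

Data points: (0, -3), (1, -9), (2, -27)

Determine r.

Consecutive ratio: -9/(-3) = 3, and -27/(-9) = 3, so r = 3.
Then A·3^0 = -3 gives A = -3, and P(k) = -3·3^k.

3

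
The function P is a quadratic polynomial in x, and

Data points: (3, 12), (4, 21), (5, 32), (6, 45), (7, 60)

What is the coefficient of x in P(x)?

2

First differences: 9, 11, 13, 15. Second differences: 2, 2, 2.
Level-2 differences are constant, so P has degree 2.
Fitting a degree-2 polynomial gives P(x) = x² + 2x - 3.
The coefficient of x is 2.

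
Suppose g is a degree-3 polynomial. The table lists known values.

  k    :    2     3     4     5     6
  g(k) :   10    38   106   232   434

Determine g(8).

1138

First differences: 28, 68, 126, 202. Second differences: 40, 58, 76. Third differences: 18, 18.
Level-3 differences are constant, so g has degree 3.
Fitting a degree-3 polynomial gives g(k) = 3k³ - 7k² + 6k + 2.
Then g(8) = 1138.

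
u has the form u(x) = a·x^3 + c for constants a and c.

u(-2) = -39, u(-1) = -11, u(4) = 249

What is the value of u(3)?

From u(-2) = -39 and u(-1) = -11: -8a + c = -39 and -1a + c = -11.
Subtracting: 7a = 28, so a = 4; then c = -39 − 4·(-8) = -7.
So u(x) = 4x³ − 7, and u(3) = 101.

101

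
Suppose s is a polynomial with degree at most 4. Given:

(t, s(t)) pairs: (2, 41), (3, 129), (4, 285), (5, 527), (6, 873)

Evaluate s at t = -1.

Write s(t) = at^4 + bt³ + ct² + dt + e; the 5 given values yield a linear system in the 5 coefficients.
Solving, the leading coefficient vanishes, and s(t) = 3t³ + 7t² - 4t - 3.
Then s(-1) = 5.

5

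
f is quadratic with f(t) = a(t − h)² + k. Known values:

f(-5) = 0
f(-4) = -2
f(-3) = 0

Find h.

First differences -2, 2; second difference 4 = 2a, so a = 2.
Expanding, the t-coefficient is −2ah = -4h; matching it to the data gives h = -4, and then k = -2.
So f(t) = 2(t + 4)² − 2.
Hence h = -4.

-4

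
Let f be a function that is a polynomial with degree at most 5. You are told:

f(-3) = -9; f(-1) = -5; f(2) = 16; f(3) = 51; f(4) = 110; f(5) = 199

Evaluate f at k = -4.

-26

Write f(k) = ak^5 + bk^4 + ck³ + dk² + ek + p; the 6 given values yield a linear system in the 6 coefficients.
Solving, the top 2 coefficients vanish, and f(k) = k³ + 3k² + k - 6.
Then f(-4) = -26.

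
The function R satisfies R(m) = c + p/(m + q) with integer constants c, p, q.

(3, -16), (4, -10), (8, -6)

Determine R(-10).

(R(m) − c)(m + q) = p for each data point; the three points give a linear system in c and q, then p follows.
Solving: c = -4, q = -2, p = -12, so R(m) = -4 − 12/(m − 2).
Then R(-10) = -4 − 12/(-12) = -3.

-3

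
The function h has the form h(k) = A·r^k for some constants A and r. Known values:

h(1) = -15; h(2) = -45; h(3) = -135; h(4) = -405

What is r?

Consecutive ratio: -45/(-15) = 3, and -135/(-45) = 3, so r = 3.
Then A·3^1 = -15 gives A = -5, and h(k) = -5·3^k.

3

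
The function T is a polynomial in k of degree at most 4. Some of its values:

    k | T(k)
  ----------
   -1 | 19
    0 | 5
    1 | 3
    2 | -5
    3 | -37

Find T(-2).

First differences: -14, -2, -8, -32. Second differences: 12, -6, -24. Third differences: -18, -18.
Level-3 differences are constant, so T has degree 3.
Fitting a degree-3 polynomial gives T(k) = -3k³ + 6k² - 5k + 5.
Then T(-2) = 63.

63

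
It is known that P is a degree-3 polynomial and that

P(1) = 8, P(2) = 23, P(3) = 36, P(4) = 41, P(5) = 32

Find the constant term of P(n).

First differences: 15, 13, 5, -9. Second differences: -2, -8, -14. Third differences: -6, -6.
Level-3 differences are constant, so P has degree 3.
Fitting a degree-3 polynomial gives P(n) = -n³ + 5n² + 7n - 3.
The constant term is P(0) = -3.

-3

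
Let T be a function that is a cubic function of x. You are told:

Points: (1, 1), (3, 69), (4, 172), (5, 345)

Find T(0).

0

Write T(x) = ax³ + bx² + cx + d; the 4 given values yield a linear system in the 4 coefficients.
Solving, T(x) = 3x³ - x² - x.
Then T(0) = 0.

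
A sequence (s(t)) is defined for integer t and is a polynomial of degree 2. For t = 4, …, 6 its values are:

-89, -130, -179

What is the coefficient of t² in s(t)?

-4

Write s(t) = at² + bt + c; the 3 given values yield a linear system in the 3 coefficients.
Solving, s(t) = -4t² - 5t - 5.
The coefficient of t² is -4.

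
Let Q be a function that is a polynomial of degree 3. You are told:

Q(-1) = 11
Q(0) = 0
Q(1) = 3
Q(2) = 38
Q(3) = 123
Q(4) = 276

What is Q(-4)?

-52

First differences: -11, 3, 35, 85, 153. Second differences: 14, 32, 50, 68. Third differences: 18, 18, 18.
Level-3 differences are constant, so Q has degree 3.
Fitting a degree-3 polynomial gives Q(k) = 3k³ + 7k² - 7k.
Then Q(-4) = -52.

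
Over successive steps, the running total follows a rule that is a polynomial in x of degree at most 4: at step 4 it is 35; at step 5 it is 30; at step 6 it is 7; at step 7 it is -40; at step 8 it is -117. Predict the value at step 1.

Write the value at x as f(x).
First differences: -5, -23, -47, -77. Second differences: -18, -24, -30. Third differences: -6, -6.
Level-3 differences are constant, so f has degree 3.
Fitting a degree-3 polynomial gives f(x) = -x³ + 6x² + 2x - 5.
Then f(1) = 2.

2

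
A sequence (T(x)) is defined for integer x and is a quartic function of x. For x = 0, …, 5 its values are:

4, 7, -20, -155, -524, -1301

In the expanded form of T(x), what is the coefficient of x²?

2

First differences: 3, -27, -135, -369, -777. Second differences: -30, -108, -234, -408. Third differences: -78, -126, -174. Fourth differences: -48, -48.
Level-4 differences are constant, so T has degree 4.
Fitting a degree-4 polynomial gives T(x) = -2x^4 - x³ + 2x² + 4x + 4.
The coefficient of x² is 2.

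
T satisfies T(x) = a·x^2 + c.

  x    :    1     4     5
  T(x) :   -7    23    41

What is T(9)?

153

From T(1) = -7 and T(4) = 23: 1a + c = -7 and 16a + c = 23.
Subtracting: 15a = 30, so a = 2; then c = -7 − 2·1 = -9.
So T(x) = 2x² − 9, and T(9) = 153.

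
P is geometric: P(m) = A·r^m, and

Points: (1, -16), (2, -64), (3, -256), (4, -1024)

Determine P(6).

Consecutive ratio: -64/(-16) = 4, and -256/(-64) = 4, so r = 4.
Then A·4^1 = -16 gives A = -4, and P(m) = -4·4^m.
P(6) = -4·4^6 = -16384.

-16384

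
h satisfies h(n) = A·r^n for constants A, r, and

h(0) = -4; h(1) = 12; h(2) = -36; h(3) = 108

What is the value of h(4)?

Consecutive ratio: 12/(-4) = -3, and -36/12 = -3, so r = -3.
Then A·(-3)^0 = -4 gives A = -4, and h(n) = -4·(-3)^n.
h(4) = -4·(-3)^4 = -324.

-324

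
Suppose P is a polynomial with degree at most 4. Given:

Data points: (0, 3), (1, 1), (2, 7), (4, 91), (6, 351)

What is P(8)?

883

Write P(x) = ax^4 + bx³ + cx² + dx + e; the 5 given values yield a linear system in the 5 coefficients.
Solving, the leading coefficient vanishes, and P(x) = 2x³ - 2x² - 2x + 3.
Then P(8) = 883.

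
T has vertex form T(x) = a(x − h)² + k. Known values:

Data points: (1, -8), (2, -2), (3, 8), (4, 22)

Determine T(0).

-10

First differences 6, 10, 14; second difference 4 = 2a, so a = 2.
Expanding, the x-coefficient is −2ah = -4h; matching it to the data gives h = 0, and then k = -10.
So T(x) = 2(x + 0)² − 10.
T(0) = 2·0² − 10 = -10.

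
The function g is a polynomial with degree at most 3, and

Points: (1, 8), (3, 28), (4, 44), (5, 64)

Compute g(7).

116

Write g(k) = ak³ + bk² + ck + d; the 4 given values yield a linear system in the 4 coefficients.
Solving, the leading coefficient vanishes, and g(k) = 2k² + 2k + 4.
Then g(7) = 116.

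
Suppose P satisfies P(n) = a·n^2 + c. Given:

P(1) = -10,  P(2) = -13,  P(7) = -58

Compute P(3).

-18

From P(1) = -10 and P(2) = -13: 1a + c = -10 and 4a + c = -13.
Subtracting: 3a = -3, so a = -1; then c = -10 − (-1)·1 = -9.
So P(n) = -1n² − 9, and P(3) = -18.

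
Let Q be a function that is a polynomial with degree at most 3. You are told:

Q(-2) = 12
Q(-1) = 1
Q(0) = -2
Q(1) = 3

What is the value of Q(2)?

16

First differences: -11, -3, 5. Second differences: 8, 8.
Level-2 differences are constant, so Q has degree 2.
Extending the table by one column gives the next first difference 13, so Q(2) = 3 + 13 = 16.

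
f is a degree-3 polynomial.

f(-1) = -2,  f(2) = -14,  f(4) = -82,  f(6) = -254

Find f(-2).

2

Write f(t) = at³ + bt² + ct + d; the 4 given values yield a linear system in the 4 coefficients.
Solving, f(t) = -t³ - t² - 2.
Then f(-2) = 2.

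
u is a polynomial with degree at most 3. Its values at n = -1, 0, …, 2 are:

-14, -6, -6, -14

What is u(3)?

First differences: 8, 0, -8. Second differences: -8, -8.
Level-2 differences are constant, so u has degree 2.
Fitting a degree-2 polynomial gives u(n) = -4n² + 4n - 6.
Then u(3) = -30.

-30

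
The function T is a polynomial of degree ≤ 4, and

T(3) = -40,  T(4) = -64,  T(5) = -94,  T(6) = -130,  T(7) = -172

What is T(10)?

First differences: -24, -30, -36, -42. Second differences: -6, -6, -6.
Level-2 differences are constant, so T has degree 2.
Fitting a degree-2 polynomial gives T(k) = -3k² - 3k - 4.
Then T(10) = -334.

-334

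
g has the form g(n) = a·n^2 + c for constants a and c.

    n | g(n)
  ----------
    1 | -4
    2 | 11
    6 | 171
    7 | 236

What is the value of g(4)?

71

From g(1) = -4 and g(2) = 11: 1a + c = -4 and 4a + c = 11.
Subtracting: 3a = 15, so a = 5; then c = -4 − 5·1 = -9.
So g(n) = 5n² − 9, and g(4) = 71.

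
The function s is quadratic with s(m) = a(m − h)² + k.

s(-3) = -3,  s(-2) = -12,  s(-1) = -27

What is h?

-4

First differences -9, -15; second difference -6 = 2a, so a = -3.
Expanding, the m-coefficient is −2ah = 6h; matching it to the data gives h = -4, and then k = 0.
So s(m) = -3(m + 4)² + 0.
Hence h = -4.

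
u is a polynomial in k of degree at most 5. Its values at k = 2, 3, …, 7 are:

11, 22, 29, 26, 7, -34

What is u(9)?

First differences: 11, 7, -3, -19, -41. Second differences: -4, -10, -16, -22. Third differences: -6, -6, -6.
Level-3 differences are constant, so u has degree 3.
Fitting a degree-3 polynomial gives u(k) = -k³ + 7k² - 5k + 1.
Then u(9) = -206.

-206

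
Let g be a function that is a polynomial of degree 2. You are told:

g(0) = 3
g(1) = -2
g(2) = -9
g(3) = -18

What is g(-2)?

7

First differences: -5, -7, -9. Second differences: -2, -2.
Level-2 differences are constant, so g has degree 2.
Fitting a degree-2 polynomial gives g(k) = -k² - 4k + 3.
Then g(-2) = 7.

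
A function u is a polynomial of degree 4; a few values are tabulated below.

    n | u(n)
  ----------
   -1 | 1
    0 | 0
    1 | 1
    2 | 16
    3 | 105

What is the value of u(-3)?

Write u(n) = an^4 + bn³ + cn² + dn + e; the 5 given values yield a linear system in the 5 coefficients.
Solving, u(n) = 2n^4 - 2n³ - n² + 2n.
Then u(-3) = 201.

201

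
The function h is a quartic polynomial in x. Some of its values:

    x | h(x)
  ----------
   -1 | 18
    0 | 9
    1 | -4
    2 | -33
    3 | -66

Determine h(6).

291

Write h(x) = ax^4 + bx³ + cx² + dx + e; the 5 given values yield a linear system in the 5 coefficients.
Solving, h(x) = x^4 - 4x³ - 3x² - 7x + 9.
Then h(6) = 291.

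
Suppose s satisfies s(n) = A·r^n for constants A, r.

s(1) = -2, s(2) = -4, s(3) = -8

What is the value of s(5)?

-32

Consecutive ratio: -4/(-2) = 2, and -8/(-4) = 2, so r = 2.
Then A·2^1 = -2 gives A = -1, and s(n) = -1·2^n.
s(5) = -1·2^5 = -32.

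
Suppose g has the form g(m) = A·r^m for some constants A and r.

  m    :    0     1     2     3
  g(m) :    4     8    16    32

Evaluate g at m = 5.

128

Consecutive ratio: 8/4 = 2, and 16/8 = 2, so r = 2.
Then A·2^0 = 4 gives A = 4, and g(m) = 4·2^m.
g(5) = 4·2^5 = 128.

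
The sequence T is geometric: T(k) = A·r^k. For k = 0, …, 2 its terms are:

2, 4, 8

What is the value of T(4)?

32

Consecutive ratio: 4/2 = 2, and 8/4 = 2, so r = 2.
Then A·2^0 = 2 gives A = 2, and T(k) = 2·2^k.
T(4) = 2·2^4 = 32.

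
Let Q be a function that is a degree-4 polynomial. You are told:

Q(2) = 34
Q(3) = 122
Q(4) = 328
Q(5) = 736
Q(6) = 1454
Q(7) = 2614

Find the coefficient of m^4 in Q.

1

First differences: 88, 206, 408, 718, 1160. Second differences: 118, 202, 310, 442. Third differences: 84, 108, 132. Fourth differences: 24, 24.
Level-4 differences are constant, so Q has degree 4.
Fitting a degree-4 polynomial gives Q(m) = m^4 + 4m² + 3m - 4.
The coefficient of m^4 is 1.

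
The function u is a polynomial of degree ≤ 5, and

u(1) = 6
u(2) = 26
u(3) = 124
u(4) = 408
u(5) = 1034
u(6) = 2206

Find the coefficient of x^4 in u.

2

First differences: 20, 98, 284, 626, 1172. Second differences: 78, 186, 342, 546. Third differences: 108, 156, 204. Fourth differences: 48, 48.
Level-4 differences are constant, so u has degree 4.
Fitting a degree-4 polynomial gives u(x) = 2x^4 - 2x³ + x² + x + 4.
The coefficient of x^4 is 2.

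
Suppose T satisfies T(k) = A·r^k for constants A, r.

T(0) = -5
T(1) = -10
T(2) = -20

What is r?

Consecutive ratio: -10/(-5) = 2, and -20/(-10) = 2, so r = 2.
Then A·2^0 = -5 gives A = -5, and T(k) = -5·2^k.

2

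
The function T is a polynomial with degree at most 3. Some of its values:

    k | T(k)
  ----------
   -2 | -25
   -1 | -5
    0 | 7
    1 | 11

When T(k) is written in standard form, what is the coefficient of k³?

0

Write T(k) = ak³ + bk² + ck + d; the 4 given values yield a linear system in the 4 coefficients.
Solving, the leading coefficient vanishes, and T(k) = -4k² + 8k + 7.
The coefficient of k³ is 0.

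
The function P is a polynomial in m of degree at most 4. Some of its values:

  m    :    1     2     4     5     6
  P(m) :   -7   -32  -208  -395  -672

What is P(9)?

-2223

Write P(m) = am^4 + bm³ + cm² + dm + e; the 5 given values yield a linear system in the 5 coefficients.
Solving, the leading coefficient vanishes, and P(m) = -3m³ - 4m.
Then P(9) = -2223.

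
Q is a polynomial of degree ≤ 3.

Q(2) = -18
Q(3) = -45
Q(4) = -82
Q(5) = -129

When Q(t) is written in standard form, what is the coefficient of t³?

0

First differences: -27, -37, -47. Second differences: -10, -10.
Level-2 differences are constant, so Q has degree 2.
Fitting a degree-2 polynomial gives Q(t) = -5t² - 2t + 6.
The coefficient of t³ is 0.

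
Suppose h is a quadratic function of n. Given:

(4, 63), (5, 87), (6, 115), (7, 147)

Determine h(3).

First differences: 24, 28, 32. Second differences: 4, 4.
Level-2 differences are constant, so h has degree 2.
Fitting a degree-2 polynomial gives h(n) = 2n² + 6n + 7.
Then h(3) = 43.

43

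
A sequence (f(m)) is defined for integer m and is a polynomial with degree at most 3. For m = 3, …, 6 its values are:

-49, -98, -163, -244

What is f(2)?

Write f(m) = am³ + bm² + cm + d; the 4 given values yield a linear system in the 4 coefficients.
Solving, the leading coefficient vanishes, and f(m) = -8m² + 7m + 2.
Then f(2) = -16.

-16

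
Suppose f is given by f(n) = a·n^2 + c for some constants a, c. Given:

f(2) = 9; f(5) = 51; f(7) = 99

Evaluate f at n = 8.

From f(2) = 9 and f(5) = 51: 4a + c = 9 and 25a + c = 51.
Subtracting: 21a = 42, so a = 2; then c = 9 − 2·4 = 1.
So f(n) = 2n² + 1, and f(8) = 129.

129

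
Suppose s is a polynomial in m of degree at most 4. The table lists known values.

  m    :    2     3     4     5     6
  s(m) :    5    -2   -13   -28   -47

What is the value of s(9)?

First differences: -7, -11, -15, -19. Second differences: -4, -4, -4.
Level-2 differences are constant, so s has degree 2.
Fitting a degree-2 polynomial gives s(m) = -2m² + 3m + 7.
Then s(9) = -128.

-128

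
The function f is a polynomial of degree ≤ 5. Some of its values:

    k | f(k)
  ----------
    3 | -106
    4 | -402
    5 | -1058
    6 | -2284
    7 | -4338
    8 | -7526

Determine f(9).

First differences: -296, -656, -1226, -2054, -3188. Second differences: -360, -570, -828, -1134. Third differences: -210, -258, -306. Fourth differences: -48, -48.
Level-4 differences are constant, so f has degree 4.
Fitting a degree-4 polynomial gives f(k) = -2k^4 + k³ + 2k² + 3k + 2.
Then f(9) = -12202.

-12202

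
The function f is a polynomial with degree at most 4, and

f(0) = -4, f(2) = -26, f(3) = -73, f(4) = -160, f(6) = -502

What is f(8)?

-1148

Write f(m) = am^4 + bm³ + cm² + dm + e; the 5 given values yield a linear system in the 5 coefficients.
Solving, the leading coefficient vanishes, and f(m) = -2m³ - 2m² + m - 4.
Then f(8) = -1148.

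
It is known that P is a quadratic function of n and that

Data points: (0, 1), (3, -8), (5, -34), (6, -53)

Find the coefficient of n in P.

Write P(n) = an² + bn + c; the 4 given values yield a linear system in the 3 coefficients.
Solving, P(n) = -2n² + 3n + 1.
The coefficient of n is 3.

3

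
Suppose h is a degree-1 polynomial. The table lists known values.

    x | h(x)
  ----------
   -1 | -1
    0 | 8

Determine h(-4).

Write h(x) = ax + b; the 2 given values yield a linear system in the 2 coefficients.
Solving, h(x) = 9x + 8.
Then h(-4) = -28.

-28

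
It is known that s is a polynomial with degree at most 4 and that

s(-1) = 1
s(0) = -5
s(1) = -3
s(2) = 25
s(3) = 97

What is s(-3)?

First differences: -6, 2, 28, 72. Second differences: 8, 26, 44. Third differences: 18, 18.
Level-3 differences are constant, so s has degree 3.
Fitting a degree-3 polynomial gives s(n) = 3n³ + 4n² - 5n - 5.
Then s(-3) = -35.

-35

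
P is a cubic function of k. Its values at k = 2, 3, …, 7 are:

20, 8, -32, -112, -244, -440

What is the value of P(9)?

-1072

First differences: -12, -40, -80, -132, -196. Second differences: -28, -40, -52, -64. Third differences: -12, -12, -12.
Level-3 differences are constant, so P has degree 3.
Fitting a degree-3 polynomial gives P(k) = -2k³ + 4k² + 6k + 8.
Then P(9) = -1072.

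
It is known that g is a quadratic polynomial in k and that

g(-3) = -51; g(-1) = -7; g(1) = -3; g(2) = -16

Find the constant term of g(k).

Write g(k) = ak² + bk + c; the 4 given values yield a linear system in the 3 coefficients.
Solving, g(k) = -5k² + 2k.
The constant term is g(0) = 0.

0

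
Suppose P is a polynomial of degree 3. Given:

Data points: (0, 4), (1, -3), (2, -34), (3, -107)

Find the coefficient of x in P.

-1

Write P(x) = ax³ + bx² + cx + d; the 4 given values yield a linear system in the 4 coefficients.
Solving, P(x) = -3x³ - 3x² - x + 4.
The coefficient of x is -1.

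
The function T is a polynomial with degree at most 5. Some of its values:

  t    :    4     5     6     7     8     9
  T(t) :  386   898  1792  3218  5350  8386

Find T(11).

18082

First differences: 512, 894, 1426, 2132, 3036. Second differences: 382, 532, 706, 904. Third differences: 150, 174, 198. Fourth differences: 24, 24.
Level-4 differences are constant, so T has degree 4.
Fitting a degree-4 polynomial gives T(t) = t^4 + 3t³ - 5t² + 5t - 2.
Then T(11) = 18082.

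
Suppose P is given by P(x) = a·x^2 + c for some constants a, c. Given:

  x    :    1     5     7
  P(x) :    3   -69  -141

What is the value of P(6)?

From P(1) = 3 and P(5) = -69: 1a + c = 3 and 25a + c = -69.
Subtracting: 24a = -72, so a = -3; then c = 3 − (-3)·1 = 6.
So P(x) = -3x² + 6, and P(6) = -102.

-102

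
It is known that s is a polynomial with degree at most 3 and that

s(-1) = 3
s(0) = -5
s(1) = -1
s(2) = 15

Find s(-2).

First differences: -8, 4, 16. Second differences: 12, 12.
Level-2 differences are constant, so s has degree 2.
Fitting a degree-2 polynomial gives s(n) = 6n² - 2n - 5.
Then s(-2) = 23.

23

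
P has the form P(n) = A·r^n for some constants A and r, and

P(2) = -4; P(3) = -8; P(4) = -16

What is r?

2

Consecutive ratio: -8/(-4) = 2, and -16/(-8) = 2, so r = 2.
Then A·2^2 = -4 gives A = -1, and P(n) = -1·2^n.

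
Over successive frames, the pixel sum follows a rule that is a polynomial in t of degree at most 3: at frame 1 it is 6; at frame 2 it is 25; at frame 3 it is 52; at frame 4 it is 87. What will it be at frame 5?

130

Write the value at t as T(t).
Write T(t) = at³ + bt² + ct + d; the 4 given values yield a linear system in the 4 coefficients.
Solving, the leading coefficient vanishes, and T(t) = 4t² + 7t - 5.
Then T(5) = 130.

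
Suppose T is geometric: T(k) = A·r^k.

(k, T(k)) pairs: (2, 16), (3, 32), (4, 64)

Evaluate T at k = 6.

Consecutive ratio: 32/16 = 2, and 64/32 = 2, so r = 2.
Then A·2^2 = 16 gives A = 4, and T(k) = 4·2^k.
T(6) = 4·2^6 = 256.

256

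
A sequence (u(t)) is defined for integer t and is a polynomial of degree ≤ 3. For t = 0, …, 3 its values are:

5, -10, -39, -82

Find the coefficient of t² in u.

-7

Write u(t) = at³ + bt² + ct + d; the 4 given values yield a linear system in the 4 coefficients.
Solving, the leading coefficient vanishes, and u(t) = -7t² - 8t + 5.
The coefficient of t² is -7.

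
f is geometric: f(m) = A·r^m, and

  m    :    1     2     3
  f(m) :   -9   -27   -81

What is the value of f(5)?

Consecutive ratio: -27/(-9) = 3, and -81/(-27) = 3, so r = 3.
Then A·3^1 = -9 gives A = -3, and f(m) = -3·3^m.
f(5) = -3·3^5 = -729.

-729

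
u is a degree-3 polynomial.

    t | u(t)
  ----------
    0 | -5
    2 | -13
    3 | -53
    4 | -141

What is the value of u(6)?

Write u(t) = at³ + bt² + ct + d; the 4 given values yield a linear system in the 4 coefficients.
Solving, u(t) = -3t³ + 3t² + 2t - 5.
Then u(6) = -533.

-533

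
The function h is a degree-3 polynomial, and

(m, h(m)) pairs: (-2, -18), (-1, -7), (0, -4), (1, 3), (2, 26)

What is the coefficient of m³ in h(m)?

2

Write h(m) = am³ + bm² + cm + d; the 5 given values yield a linear system in the 4 coefficients.
Solving, h(m) = 2m³ + 2m² + 3m - 4.
The coefficient of m³ is 2.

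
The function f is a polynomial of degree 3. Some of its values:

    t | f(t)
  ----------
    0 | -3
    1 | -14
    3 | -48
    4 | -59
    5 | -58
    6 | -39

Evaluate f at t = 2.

Write f(t) = at³ + bt² + ct + d; the 6 given values yield a linear system in the 4 coefficients.
Solving, f(t) = t³ - 6t² - 6t - 3.
Then f(2) = -31.

-31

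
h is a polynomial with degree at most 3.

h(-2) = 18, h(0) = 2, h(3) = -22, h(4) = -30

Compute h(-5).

42

Write h(k) = ak³ + bk² + ck + d; the 4 given values yield a linear system in the 4 coefficients.
Solving, the top 2 coefficients vanish, and h(k) = -8k + 2.
Then h(-5) = 42.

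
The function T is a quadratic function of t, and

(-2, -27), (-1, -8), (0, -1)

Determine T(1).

-6

Write T(t) = at² + bt + c; the 3 given values yield a linear system in the 3 coefficients.
Solving, T(t) = -6t² + t - 1.
Then T(1) = -6.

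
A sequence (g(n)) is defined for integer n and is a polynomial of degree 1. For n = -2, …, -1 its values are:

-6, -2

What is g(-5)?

Write g(n) = an + b; the 2 given values yield a linear system in the 2 coefficients.
Solving, g(n) = 4n + 2.
Then g(-5) = -18.

-18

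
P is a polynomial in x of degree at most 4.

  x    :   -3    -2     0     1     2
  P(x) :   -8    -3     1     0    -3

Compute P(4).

-15

Write P(x) = ax^4 + bx³ + cx² + dx + e; the 5 given values yield a linear system in the 5 coefficients.
Solving, the top 2 coefficients vanish, and P(x) = -x² + 1.
Then P(4) = -15.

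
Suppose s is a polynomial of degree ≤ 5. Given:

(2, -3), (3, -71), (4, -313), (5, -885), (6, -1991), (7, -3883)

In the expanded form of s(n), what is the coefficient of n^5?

0

Write s(n) = an^5 + bn^4 + cn³ + dn² + en + p; the 6 given values yield a linear system in the 6 coefficients.
Solving, the leading coefficient vanishes, and s(n) = -2n^4 + 2n³ + 5n² - n - 5.
The coefficient of n^5 is 0.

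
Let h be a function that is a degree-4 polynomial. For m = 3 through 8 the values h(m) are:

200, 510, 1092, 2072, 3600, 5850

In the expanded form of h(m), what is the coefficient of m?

First differences: 310, 582, 980, 1528, 2250. Second differences: 272, 398, 548, 722. Third differences: 126, 150, 174. Fourth differences: 24, 24.
Level-4 differences are constant, so h has degree 4.
Fitting a degree-4 polynomial gives h(m) = m^4 + 3m³ + 3m² + 3m + 2.
The coefficient of m is 3.

3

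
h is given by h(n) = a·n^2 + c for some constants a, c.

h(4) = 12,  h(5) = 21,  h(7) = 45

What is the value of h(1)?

-3

From h(4) = 12 and h(5) = 21: 16a + c = 12 and 25a + c = 21.
Subtracting: 9a = 9, so a = 1; then c = 12 − 1·16 = -4.
So h(n) = 1n² − 4, and h(1) = -3.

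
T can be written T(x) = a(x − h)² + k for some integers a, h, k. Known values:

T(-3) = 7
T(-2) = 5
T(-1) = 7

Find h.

-2

First differences -2, 2; second difference 4 = 2a, so a = 2.
Expanding, the x-coefficient is −2ah = -4h; matching it to the data gives h = -2, and then k = 5.
So T(x) = 2(x + 2)² + 5.
Hence h = -2.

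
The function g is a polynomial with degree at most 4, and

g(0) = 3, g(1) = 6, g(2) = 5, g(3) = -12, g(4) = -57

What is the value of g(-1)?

8

First differences: 3, -1, -17, -45. Second differences: -4, -16, -28. Third differences: -12, -12.
Level-3 differences are constant, so g has degree 3.
Fitting a degree-3 polynomial gives g(m) = -2m³ + 4m² + m + 3.
Then g(-1) = 8.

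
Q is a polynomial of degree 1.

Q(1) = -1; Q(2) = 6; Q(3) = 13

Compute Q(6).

First differences: 7, 7.
Level-1 differences are constant, so Q has degree 1.
Fitting a degree-1 polynomial gives Q(k) = 7k - 8.
Then Q(6) = 34.

34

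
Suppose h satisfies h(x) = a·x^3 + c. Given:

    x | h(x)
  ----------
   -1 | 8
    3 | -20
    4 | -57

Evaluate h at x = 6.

-209

From h(-1) = 8 and h(3) = -20: -1a + c = 8 and 27a + c = -20.
Subtracting: 28a = -28, so a = -1; then c = 8 − (-1)·(-1) = 7.
So h(x) = -1x³ + 7, and h(6) = -209.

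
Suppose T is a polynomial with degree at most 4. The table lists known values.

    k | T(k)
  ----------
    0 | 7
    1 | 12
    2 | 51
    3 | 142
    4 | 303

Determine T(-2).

27

First differences: 5, 39, 91, 161. Second differences: 34, 52, 70. Third differences: 18, 18.
Level-3 differences are constant, so T has degree 3.
Fitting a degree-3 polynomial gives T(k) = 3k³ + 8k² - 6k + 7.
Then T(-2) = 27.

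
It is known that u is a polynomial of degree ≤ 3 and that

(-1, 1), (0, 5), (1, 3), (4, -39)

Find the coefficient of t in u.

Write u(t) = at³ + bt² + ct + d; the 4 given values yield a linear system in the 4 coefficients.
Solving, the leading coefficient vanishes, and u(t) = -3t² + t + 5.
The coefficient of t is 1.

1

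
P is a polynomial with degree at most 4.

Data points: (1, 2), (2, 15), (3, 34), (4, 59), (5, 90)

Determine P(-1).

First differences: 13, 19, 25, 31. Second differences: 6, 6, 6.
Level-2 differences are constant, so P has degree 2.
Fitting a degree-2 polynomial gives P(x) = 3x² + 4x - 5.
Then P(-1) = -6.

-6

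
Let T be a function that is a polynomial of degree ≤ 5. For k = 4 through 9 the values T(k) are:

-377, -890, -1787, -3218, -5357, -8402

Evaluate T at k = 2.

First differences: -513, -897, -1431, -2139, -3045. Second differences: -384, -534, -708, -906. Third differences: -150, -174, -198. Fourth differences: -24, -24.
Level-4 differences are constant, so T has degree 4.
Fitting a degree-4 polynomial gives T(k) = -k^4 - 3k³ + 4k² + 3k - 5.
Then T(2) = -23.

-23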